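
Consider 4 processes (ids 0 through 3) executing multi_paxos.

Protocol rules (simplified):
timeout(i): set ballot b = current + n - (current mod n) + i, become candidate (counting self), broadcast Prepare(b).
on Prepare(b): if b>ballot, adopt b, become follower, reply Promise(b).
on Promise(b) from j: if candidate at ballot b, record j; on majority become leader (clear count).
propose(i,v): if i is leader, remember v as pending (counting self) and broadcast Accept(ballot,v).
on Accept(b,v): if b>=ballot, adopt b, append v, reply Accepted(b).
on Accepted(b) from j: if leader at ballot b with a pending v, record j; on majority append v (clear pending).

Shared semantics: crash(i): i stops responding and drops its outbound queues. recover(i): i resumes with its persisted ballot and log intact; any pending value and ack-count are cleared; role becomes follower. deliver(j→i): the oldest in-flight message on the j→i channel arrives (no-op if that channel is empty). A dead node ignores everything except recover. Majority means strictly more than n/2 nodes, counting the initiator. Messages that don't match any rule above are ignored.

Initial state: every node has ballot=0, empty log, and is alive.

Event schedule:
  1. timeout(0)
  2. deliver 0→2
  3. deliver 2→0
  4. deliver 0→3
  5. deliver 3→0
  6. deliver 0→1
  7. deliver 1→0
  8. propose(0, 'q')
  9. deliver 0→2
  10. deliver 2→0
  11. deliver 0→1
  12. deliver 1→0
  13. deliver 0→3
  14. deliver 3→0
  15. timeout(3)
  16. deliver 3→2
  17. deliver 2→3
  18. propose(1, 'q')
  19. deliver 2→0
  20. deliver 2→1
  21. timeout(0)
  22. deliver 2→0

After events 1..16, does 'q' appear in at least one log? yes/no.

yes

e1 timeout(0): 0[cand,b=4,-]
e2 deliver 0→2: 2[foll,b=4,-]
e3 deliver 2→0: ·
e4 deliver 0→3: 3[foll,b=4,-]
e5 deliver 3→0: 0[lead,b=4,-]
e6 deliver 0→1: 1[foll,b=4,-]
e7 deliver 1→0: ·
e8 propose(0,'q'): ·
e9 deliver 0→2: 2[foll,b=4,q]
e10 deliver 2→0: ·
e11 deliver 0→1: 1[foll,b=4,q]
e12 deliver 1→0: 0[lead,b=4,q]
e13 deliver 0→3: 3[foll,b=4,q]
e14 deliver 3→0: ·
e15 timeout(3): 3[cand,b=11,q]
e16 deliver 3→2: 2[foll,b=11,q]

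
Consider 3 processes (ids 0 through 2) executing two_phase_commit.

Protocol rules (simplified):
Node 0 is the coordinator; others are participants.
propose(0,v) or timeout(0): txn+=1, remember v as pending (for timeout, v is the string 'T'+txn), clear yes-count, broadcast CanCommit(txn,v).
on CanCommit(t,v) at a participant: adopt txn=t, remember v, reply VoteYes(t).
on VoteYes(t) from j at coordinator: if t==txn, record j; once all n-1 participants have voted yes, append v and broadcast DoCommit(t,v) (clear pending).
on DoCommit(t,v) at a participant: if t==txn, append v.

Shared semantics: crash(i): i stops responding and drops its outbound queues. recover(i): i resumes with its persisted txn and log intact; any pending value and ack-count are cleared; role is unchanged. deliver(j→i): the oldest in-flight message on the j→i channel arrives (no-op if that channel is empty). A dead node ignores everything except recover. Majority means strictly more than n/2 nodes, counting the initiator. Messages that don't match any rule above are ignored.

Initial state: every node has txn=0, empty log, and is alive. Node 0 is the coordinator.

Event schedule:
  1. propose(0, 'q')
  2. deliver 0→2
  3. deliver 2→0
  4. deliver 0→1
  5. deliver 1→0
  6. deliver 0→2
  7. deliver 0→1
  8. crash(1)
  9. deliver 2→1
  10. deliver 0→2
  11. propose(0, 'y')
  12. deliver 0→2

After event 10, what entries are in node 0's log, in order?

q

1. propose(0,'q'):  <0:coor t1 ->
2. deliver 0→2:  <2:part t1 ->
3. deliver 2→0:  nop
4. deliver 0→1:  <1:part t1 ->
5. deliver 1→0:  <0:coor t1 q>
6. deliver 0→2:  <2:part t1 q>
7. deliver 0→1:  <1:part t1 q>
8. crash(1):  <1:✗part t1 q>
9. deliver 2→1:  nop
10. deliver 0→2:  nop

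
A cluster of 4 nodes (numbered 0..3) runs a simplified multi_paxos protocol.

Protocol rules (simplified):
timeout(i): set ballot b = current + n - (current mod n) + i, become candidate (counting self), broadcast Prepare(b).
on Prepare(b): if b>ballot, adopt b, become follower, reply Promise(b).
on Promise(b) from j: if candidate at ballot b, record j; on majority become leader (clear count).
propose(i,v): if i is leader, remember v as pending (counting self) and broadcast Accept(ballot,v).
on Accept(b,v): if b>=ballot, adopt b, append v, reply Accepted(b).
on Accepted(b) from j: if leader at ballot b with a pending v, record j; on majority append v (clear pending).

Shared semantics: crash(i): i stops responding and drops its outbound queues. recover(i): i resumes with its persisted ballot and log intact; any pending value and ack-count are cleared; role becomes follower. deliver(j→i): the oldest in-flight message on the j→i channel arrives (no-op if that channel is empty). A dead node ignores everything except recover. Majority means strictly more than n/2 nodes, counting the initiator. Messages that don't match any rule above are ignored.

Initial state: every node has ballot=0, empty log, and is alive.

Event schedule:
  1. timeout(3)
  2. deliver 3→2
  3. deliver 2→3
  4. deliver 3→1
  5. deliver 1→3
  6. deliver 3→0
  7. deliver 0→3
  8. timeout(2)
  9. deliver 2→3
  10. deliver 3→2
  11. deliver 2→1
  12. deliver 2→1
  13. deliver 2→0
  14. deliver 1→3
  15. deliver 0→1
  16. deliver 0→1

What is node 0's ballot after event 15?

step 1 timeout(3): 3={cand,b=7,log=-}
step 2 deliver 3→2: 2={foll,b=7,log=-}
step 3 deliver 2→3: —
step 4 deliver 3→1: 1={foll,b=7,log=-}
step 5 deliver 1→3: 3={lead,b=7,log=-}
step 6 deliver 3→0: 0={foll,b=7,log=-}
step 7 deliver 0→3: —
step 8 timeout(2): 2={cand,b=10,log=-}
step 9 deliver 2→3: 3={foll,b=10,log=-}
step 10 deliver 3→2: —
step 11 deliver 2→1: 1={foll,b=10,log=-}
step 12 deliver 2→1: —
step 13 deliver 2→0: 0={foll,b=10,log=-}
step 14 deliver 1→3: —
step 15 deliver 0→1: —

10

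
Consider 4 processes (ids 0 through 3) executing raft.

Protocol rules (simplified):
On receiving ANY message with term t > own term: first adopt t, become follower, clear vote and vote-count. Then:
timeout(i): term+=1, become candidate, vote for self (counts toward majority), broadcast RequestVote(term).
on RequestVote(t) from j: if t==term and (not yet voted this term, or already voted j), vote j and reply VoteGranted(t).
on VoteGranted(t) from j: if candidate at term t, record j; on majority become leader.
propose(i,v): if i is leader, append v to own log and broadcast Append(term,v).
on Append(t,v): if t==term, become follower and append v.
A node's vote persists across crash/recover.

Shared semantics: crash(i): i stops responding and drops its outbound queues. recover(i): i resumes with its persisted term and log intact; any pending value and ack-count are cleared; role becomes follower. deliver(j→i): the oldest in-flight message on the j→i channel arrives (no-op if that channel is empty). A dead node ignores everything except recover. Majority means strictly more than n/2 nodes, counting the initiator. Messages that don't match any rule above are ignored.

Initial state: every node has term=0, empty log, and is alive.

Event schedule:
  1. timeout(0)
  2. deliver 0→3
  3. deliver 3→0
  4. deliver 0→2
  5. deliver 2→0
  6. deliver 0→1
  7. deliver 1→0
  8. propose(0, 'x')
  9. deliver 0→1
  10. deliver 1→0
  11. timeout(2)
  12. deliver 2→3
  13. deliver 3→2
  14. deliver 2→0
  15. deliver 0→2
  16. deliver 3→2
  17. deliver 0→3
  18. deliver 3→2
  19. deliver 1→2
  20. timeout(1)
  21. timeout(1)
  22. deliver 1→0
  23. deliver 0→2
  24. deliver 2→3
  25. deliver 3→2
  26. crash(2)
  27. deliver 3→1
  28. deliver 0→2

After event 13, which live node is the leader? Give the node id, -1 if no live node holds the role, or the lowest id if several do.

0

step 1 timeout(0): 0={cand,t=1,log=-}
step 2 deliver 0→3: 3={foll,t=1,log=-}
step 3 deliver 3→0: —
step 4 deliver 0→2: 2={foll,t=1,log=-}
step 5 deliver 2→0: 0={lead,t=1,log=-}
step 6 deliver 0→1: 1={foll,t=1,log=-}
step 7 deliver 1→0: —
step 8 propose(0,'x'): 0={lead,t=1,log=x}
step 9 deliver 0→1: 1={foll,t=1,log=x}
step 10 deliver 1→0: —
step 11 timeout(2): 2={cand,t=2,log=-}
step 12 deliver 2→3: 3={foll,t=2,log=-}
step 13 deliver 3→2: —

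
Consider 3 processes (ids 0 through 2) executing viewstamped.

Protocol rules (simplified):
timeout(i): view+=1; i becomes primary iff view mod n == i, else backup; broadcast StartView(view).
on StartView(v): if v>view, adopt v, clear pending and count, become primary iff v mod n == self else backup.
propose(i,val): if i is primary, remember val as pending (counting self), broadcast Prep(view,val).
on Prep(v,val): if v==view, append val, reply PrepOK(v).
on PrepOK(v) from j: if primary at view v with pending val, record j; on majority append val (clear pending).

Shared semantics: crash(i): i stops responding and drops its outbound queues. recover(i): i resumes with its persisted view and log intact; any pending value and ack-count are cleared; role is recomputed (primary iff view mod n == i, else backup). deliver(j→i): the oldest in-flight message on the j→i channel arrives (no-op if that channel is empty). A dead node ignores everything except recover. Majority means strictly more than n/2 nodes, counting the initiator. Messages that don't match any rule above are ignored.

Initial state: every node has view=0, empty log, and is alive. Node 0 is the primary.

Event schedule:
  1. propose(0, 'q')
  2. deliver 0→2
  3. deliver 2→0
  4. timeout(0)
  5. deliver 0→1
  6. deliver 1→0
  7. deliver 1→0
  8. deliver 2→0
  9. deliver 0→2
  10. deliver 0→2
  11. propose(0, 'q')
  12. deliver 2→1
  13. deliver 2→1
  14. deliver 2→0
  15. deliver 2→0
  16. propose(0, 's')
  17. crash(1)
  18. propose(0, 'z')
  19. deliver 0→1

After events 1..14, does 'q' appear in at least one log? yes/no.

step 1 propose(0,'q'): —
step 2 deliver 0→2: 2={back,v=0,log=q}
step 3 deliver 2→0: 0={prim,v=0,log=q}
step 4 timeout(0): 0={back,v=1,log=q}
step 5 deliver 0→1: 1={back,v=0,log=q}
step 6 deliver 1→0: —
step 7 deliver 1→0: —
step 8 deliver 2→0: —
step 9 deliver 0→2: 2={back,v=1,log=q}
step 10 deliver 0→2: —
step 11 propose(0,'q'): —
step 12 deliver 2→1: —
step 13 deliver 2→1: —
step 14 deliver 2→0: —

yes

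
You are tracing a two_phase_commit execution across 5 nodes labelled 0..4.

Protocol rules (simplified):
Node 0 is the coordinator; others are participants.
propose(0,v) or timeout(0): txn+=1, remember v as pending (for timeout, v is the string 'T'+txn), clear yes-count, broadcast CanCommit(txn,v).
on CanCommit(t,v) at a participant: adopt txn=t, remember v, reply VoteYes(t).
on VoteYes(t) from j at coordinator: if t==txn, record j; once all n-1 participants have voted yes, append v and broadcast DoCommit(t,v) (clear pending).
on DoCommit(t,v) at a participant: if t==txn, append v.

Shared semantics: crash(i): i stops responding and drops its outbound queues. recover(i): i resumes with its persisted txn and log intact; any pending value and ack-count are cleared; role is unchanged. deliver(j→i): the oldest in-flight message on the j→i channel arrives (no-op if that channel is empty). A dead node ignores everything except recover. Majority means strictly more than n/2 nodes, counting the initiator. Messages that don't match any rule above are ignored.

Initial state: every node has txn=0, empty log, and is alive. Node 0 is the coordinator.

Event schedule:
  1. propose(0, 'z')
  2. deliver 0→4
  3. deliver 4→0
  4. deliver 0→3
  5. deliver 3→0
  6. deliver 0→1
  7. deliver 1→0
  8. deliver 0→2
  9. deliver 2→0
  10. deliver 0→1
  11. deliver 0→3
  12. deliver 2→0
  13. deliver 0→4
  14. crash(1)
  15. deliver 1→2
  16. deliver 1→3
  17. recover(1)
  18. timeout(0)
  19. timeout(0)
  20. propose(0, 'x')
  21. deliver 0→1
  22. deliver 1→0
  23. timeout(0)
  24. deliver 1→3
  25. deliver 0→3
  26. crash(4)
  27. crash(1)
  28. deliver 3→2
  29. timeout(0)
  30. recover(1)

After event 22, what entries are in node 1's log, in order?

1. propose(0,'z'):  <0:coor t1 ->
2. deliver 0→4:  <4:part t1 ->
3. deliver 4→0:  nop
4. deliver 0→3:  <3:part t1 ->
5. deliver 3→0:  nop
6. deliver 0→1:  <1:part t1 ->
7. deliver 1→0:  nop
8. deliver 0→2:  <2:part t1 ->
9. deliver 2→0:  <0:coor t1 z>
10. deliver 0→1:  <1:part t1 z>
11. deliver 0→3:  <3:part t1 z>
12. deliver 2→0:  nop
13. deliver 0→4:  <4:part t1 z>
14. crash(1):  <1:✗part t1 z>
15. deliver 1→2:  nop
16. deliver 1→3:  nop
17. recover(1):  <1:part t1 z>
18. timeout(0):  <0:coor t2 z>
19. timeout(0):  <0:coor t3 z>
20. propose(0,'x'):  <0:coor t4 z>
21. deliver 0→1:  <1:part t2 z>
22. deliver 1→0:  nop

z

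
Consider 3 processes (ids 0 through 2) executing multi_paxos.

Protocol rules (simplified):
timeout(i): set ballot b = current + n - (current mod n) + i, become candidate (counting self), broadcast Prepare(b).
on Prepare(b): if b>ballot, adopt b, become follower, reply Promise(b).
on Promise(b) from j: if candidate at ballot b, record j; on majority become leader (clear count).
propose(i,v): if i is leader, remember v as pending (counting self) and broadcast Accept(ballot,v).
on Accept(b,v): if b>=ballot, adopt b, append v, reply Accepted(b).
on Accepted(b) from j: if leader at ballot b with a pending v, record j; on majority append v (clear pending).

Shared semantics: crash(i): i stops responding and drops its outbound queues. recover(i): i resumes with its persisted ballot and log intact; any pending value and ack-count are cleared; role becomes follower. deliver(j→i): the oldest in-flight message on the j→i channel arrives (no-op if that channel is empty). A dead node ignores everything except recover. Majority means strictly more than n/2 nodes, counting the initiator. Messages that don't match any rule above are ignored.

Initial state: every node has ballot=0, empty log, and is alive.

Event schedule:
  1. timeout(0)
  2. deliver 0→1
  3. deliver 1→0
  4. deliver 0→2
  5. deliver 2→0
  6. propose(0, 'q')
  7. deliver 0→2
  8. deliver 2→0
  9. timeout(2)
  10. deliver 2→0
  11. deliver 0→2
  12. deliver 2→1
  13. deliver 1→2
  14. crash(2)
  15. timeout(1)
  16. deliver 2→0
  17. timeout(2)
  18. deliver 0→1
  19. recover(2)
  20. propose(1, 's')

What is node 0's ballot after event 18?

[1] timeout(0) → N0(cand b3 [-])
[2] deliver 0→1 → N1(foll b3 [-])
[3] deliver 1→0 → N0(lead b3 [-])
[4] deliver 0→2 → N2(foll b3 [-])
[5] deliver 2→0 → ∅
[6] propose(0,'q') → ∅
[7] deliver 0→2 → N2(foll b3 [q])
[8] deliver 2→0 → N0(lead b3 [q])
[9] timeout(2) → N2(cand b8 [q])
[10] deliver 2→0 → N0(foll b8 [q])
[11] deliver 0→2 → N2(lead b8 [q])
[12] deliver 2→1 → N1(foll b8 [-])
[13] deliver 1→2 → ∅
[14] crash(2) → N2(✗lead b8 [q])
[15] timeout(1) → N1(cand b10 [-])
[16] deliver 2→0 → ∅
[17] timeout(2) → ∅
[18] deliver 0→1 → ∅

8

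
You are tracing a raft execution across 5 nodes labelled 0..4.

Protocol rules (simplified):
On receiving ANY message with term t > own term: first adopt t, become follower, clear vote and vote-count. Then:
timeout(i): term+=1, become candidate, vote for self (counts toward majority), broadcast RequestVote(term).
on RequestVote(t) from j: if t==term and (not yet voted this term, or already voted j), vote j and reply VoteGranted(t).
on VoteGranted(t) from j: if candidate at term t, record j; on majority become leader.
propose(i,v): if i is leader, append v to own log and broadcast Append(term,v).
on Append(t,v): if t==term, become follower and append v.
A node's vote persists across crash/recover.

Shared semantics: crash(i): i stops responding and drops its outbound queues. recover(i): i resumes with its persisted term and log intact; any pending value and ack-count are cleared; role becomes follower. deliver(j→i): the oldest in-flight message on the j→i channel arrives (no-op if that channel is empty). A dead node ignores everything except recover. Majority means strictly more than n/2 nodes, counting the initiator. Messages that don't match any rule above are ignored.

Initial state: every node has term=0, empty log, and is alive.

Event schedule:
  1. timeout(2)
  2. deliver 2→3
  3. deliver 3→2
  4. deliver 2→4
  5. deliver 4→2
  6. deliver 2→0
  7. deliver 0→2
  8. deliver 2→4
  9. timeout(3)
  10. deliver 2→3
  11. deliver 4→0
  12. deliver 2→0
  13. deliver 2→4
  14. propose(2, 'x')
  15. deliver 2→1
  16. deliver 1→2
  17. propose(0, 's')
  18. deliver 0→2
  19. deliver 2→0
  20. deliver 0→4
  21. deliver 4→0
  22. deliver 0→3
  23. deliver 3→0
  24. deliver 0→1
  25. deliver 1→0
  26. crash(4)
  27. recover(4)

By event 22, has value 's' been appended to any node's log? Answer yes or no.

no

e1 timeout(2): 2[cand,t=1,-]
e2 deliver 2→3: 3[foll,t=1,-]
e3 deliver 3→2: ·
e4 deliver 2→4: 4[foll,t=1,-]
e5 deliver 4→2: 2[lead,t=1,-]
e6 deliver 2→0: 0[foll,t=1,-]
e7 deliver 0→2: ·
e8 deliver 2→4: ·
e9 timeout(3): 3[cand,t=2,-]
e10 deliver 2→3: ·
e11 deliver 4→0: ·
e12 deliver 2→0: ·
e13 deliver 2→4: ·
e14 propose(2,'x'): 2[lead,t=1,x]
e15 deliver 2→1: 1[foll,t=1,-]
e16 deliver 1→2: ·
e17 propose(0,'s'): ·
e18 deliver 0→2: ·
e19 deliver 2→0: 0[foll,t=1,x]
e20 deliver 0→4: ·
e21 deliver 4→0: ·
e22 deliver 0→3: ·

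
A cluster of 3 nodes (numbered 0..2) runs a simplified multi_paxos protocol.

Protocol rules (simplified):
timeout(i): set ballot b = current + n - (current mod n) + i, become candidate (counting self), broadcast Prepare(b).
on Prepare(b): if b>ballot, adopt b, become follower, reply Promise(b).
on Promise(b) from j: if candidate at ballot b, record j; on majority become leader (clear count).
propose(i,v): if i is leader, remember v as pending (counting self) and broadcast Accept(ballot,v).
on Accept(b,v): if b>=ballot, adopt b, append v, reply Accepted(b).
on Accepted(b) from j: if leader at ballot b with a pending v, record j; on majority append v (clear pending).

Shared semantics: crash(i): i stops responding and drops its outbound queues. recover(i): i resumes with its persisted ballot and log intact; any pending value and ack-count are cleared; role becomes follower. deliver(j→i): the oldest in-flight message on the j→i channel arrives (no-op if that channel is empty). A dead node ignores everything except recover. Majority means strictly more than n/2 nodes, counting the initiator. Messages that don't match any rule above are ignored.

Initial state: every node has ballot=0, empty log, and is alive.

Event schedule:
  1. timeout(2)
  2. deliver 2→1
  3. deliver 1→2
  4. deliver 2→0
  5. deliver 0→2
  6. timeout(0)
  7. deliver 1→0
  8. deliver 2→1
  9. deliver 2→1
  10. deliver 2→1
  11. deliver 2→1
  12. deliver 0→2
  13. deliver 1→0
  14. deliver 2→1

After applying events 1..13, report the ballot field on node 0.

6

step 1 timeout(2): 2={cand,b=5,log=-}
step 2 deliver 2→1: 1={foll,b=5,log=-}
step 3 deliver 1→2: 2={lead,b=5,log=-}
step 4 deliver 2→0: 0={foll,b=5,log=-}
step 5 deliver 0→2: —
step 6 timeout(0): 0={cand,b=6,log=-}
step 7 deliver 1→0: —
step 8 deliver 2→1: —
step 9 deliver 2→1: —
step 10 deliver 2→1: —
step 11 deliver 2→1: —
step 12 deliver 0→2: 2={foll,b=6,log=-}
step 13 deliver 1→0: —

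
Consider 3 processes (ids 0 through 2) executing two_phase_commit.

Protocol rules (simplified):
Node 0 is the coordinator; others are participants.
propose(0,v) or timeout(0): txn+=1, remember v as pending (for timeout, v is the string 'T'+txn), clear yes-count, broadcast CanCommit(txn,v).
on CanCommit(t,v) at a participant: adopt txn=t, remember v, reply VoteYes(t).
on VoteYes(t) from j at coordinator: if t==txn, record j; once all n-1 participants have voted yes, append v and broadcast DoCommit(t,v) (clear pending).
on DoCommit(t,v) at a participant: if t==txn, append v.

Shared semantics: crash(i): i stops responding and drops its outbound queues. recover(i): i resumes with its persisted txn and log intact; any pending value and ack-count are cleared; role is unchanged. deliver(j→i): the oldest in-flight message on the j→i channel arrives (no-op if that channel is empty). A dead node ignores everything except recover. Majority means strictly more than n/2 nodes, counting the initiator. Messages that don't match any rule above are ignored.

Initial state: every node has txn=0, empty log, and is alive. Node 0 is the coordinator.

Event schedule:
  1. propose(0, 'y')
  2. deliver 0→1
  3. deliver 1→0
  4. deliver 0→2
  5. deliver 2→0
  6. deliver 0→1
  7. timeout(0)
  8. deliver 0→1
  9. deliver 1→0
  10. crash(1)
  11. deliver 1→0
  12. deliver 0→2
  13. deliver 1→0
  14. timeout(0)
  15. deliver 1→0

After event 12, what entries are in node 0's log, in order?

y

1. propose(0,'y'):  <0:coor t1 ->
2. deliver 0→1:  <1:part t1 ->
3. deliver 1→0:  nop
4. deliver 0→2:  <2:part t1 ->
5. deliver 2→0:  <0:coor t1 y>
6. deliver 0→1:  <1:part t1 y>
7. timeout(0):  <0:coor t2 y>
8. deliver 0→1:  <1:part t2 y>
9. deliver 1→0:  nop
10. crash(1):  <1:✗part t2 y>
11. deliver 1→0:  nop
12. deliver 0→2:  <2:part t1 y>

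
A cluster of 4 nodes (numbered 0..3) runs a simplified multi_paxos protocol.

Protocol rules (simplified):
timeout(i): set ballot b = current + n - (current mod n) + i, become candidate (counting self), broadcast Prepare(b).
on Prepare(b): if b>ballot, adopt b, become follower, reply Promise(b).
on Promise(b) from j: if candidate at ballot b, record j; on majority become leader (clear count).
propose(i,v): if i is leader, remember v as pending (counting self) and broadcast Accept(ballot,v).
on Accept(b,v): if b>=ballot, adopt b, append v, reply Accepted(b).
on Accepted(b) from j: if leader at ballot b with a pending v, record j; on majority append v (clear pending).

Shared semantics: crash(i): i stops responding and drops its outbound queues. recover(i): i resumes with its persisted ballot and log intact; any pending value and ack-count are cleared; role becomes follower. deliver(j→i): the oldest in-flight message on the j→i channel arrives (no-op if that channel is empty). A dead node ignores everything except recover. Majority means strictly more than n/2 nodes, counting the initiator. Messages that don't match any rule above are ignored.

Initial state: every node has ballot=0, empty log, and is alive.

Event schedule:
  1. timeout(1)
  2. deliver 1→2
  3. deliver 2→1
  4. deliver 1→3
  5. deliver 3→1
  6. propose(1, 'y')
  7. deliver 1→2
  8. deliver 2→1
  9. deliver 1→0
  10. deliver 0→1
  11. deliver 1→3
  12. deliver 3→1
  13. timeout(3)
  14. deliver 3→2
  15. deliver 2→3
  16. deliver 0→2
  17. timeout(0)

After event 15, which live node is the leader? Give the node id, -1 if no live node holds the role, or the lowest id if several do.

step 1 timeout(1): 1={cand,b=5,log=-}
step 2 deliver 1→2: 2={foll,b=5,log=-}
step 3 deliver 2→1: —
step 4 deliver 1→3: 3={foll,b=5,log=-}
step 5 deliver 3→1: 1={lead,b=5,log=-}
step 6 propose(1,'y'): —
step 7 deliver 1→2: 2={foll,b=5,log=y}
step 8 deliver 2→1: —
step 9 deliver 1→0: 0={foll,b=5,log=-}
step 10 deliver 0→1: —
step 11 deliver 1→3: 3={foll,b=5,log=y}
step 12 deliver 3→1: 1={lead,b=5,log=y}
step 13 timeout(3): 3={cand,b=11,log=y}
step 14 deliver 3→2: 2={foll,b=11,log=y}
step 15 deliver 2→3: —

1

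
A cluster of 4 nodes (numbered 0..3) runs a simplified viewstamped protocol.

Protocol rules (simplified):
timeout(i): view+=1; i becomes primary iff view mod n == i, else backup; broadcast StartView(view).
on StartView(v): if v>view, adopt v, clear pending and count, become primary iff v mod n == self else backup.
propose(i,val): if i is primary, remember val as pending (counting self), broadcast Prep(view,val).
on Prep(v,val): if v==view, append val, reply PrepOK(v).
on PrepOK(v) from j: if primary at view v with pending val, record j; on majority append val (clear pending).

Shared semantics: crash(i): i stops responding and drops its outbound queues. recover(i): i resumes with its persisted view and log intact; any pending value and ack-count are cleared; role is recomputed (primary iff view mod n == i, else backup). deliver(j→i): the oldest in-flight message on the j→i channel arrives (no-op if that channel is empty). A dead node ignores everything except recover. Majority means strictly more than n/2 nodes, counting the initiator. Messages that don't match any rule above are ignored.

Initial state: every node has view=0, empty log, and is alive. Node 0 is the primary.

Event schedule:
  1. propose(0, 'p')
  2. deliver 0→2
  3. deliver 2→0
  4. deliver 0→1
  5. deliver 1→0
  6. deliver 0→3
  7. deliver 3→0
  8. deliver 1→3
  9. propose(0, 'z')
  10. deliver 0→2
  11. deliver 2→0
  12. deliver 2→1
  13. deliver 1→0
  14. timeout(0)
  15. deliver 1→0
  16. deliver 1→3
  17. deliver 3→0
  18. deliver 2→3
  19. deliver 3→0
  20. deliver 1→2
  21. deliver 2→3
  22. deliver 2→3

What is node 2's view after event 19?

[1] propose(0,'p') → ∅
[2] deliver 0→2 → N2(back v0 [p])
[3] deliver 2→0 → ∅
[4] deliver 0→1 → N1(back v0 [p])
[5] deliver 1→0 → N0(prim v0 [p])
[6] deliver 0→3 → N3(back v0 [p])
[7] deliver 3→0 → ∅
[8] deliver 1→3 → ∅
[9] propose(0,'z') → ∅
[10] deliver 0→2 → N2(back v0 [p,z])
[11] deliver 2→0 → ∅
[12] deliver 2→1 → ∅
[13] deliver 1→0 → ∅
[14] timeout(0) → N0(back v1 [p])
[15] deliver 1→0 → ∅
[16] deliver 1→3 → ∅
[17] deliver 3→0 → ∅
[18] deliver 2→3 → ∅
[19] deliver 3→0 → ∅

0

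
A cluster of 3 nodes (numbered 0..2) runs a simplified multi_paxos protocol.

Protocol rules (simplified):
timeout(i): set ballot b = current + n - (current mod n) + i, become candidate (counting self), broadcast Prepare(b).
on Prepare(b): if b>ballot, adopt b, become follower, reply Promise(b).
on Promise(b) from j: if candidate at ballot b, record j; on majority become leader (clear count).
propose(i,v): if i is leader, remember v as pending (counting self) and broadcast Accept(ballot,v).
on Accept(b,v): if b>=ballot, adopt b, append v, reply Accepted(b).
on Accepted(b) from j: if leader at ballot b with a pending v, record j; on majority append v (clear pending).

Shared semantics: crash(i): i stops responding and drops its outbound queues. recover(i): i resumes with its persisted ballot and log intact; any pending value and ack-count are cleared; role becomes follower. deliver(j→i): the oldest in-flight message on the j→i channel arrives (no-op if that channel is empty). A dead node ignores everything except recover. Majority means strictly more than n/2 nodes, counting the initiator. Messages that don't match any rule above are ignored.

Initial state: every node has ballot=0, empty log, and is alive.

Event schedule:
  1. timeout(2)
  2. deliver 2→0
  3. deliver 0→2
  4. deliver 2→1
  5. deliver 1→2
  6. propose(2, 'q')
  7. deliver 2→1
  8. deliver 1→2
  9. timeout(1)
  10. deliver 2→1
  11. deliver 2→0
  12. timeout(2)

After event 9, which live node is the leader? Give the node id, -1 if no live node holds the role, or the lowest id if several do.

[1] timeout(2) → N2(cand b5 [-])
[2] deliver 2→0 → N0(foll b5 [-])
[3] deliver 0→2 → N2(lead b5 [-])
[4] deliver 2→1 → N1(foll b5 [-])
[5] deliver 1→2 → ∅
[6] propose(2,'q') → ∅
[7] deliver 2→1 → N1(foll b5 [q])
[8] deliver 1→2 → N2(lead b5 [q])
[9] timeout(1) → N1(cand b7 [q])

2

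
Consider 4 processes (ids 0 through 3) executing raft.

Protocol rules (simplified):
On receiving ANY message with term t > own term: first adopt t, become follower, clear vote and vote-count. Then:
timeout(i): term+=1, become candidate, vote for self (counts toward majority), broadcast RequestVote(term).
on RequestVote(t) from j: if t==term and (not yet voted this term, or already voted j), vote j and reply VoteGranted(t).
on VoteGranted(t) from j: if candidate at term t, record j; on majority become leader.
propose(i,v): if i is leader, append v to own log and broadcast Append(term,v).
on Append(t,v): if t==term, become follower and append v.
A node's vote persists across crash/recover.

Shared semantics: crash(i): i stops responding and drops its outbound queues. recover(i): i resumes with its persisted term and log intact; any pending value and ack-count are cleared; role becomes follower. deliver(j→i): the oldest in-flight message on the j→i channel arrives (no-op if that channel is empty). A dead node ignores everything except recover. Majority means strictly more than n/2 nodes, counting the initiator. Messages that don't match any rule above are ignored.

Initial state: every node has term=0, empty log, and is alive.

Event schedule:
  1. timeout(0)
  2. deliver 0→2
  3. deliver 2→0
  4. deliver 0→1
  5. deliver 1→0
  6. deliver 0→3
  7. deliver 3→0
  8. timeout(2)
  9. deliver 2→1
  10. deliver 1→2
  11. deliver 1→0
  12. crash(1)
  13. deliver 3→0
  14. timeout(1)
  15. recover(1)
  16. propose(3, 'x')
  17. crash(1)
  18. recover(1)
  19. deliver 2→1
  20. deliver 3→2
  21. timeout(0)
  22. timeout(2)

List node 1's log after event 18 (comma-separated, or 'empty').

e1 timeout(0): 0[cand,t=1,-]
e2 deliver 0→2: 2[foll,t=1,-]
e3 deliver 2→0: ·
e4 deliver 0→1: 1[foll,t=1,-]
e5 deliver 1→0: 0[lead,t=1,-]
e6 deliver 0→3: 3[foll,t=1,-]
e7 deliver 3→0: ·
e8 timeout(2): 2[cand,t=2,-]
e9 deliver 2→1: 1[foll,t=2,-]
e10 deliver 1→2: ·
e11 deliver 1→0: ·
e12 crash(1): 1[✗foll,t=2,-]
e13 deliver 3→0: ·
e14 timeout(1): ·
e15 recover(1): 1[foll,t=2,-]
e16 propose(3,'x'): ·
e17 crash(1): 1[✗foll,t=2,-]
e18 recover(1): 1[foll,t=2,-]

empty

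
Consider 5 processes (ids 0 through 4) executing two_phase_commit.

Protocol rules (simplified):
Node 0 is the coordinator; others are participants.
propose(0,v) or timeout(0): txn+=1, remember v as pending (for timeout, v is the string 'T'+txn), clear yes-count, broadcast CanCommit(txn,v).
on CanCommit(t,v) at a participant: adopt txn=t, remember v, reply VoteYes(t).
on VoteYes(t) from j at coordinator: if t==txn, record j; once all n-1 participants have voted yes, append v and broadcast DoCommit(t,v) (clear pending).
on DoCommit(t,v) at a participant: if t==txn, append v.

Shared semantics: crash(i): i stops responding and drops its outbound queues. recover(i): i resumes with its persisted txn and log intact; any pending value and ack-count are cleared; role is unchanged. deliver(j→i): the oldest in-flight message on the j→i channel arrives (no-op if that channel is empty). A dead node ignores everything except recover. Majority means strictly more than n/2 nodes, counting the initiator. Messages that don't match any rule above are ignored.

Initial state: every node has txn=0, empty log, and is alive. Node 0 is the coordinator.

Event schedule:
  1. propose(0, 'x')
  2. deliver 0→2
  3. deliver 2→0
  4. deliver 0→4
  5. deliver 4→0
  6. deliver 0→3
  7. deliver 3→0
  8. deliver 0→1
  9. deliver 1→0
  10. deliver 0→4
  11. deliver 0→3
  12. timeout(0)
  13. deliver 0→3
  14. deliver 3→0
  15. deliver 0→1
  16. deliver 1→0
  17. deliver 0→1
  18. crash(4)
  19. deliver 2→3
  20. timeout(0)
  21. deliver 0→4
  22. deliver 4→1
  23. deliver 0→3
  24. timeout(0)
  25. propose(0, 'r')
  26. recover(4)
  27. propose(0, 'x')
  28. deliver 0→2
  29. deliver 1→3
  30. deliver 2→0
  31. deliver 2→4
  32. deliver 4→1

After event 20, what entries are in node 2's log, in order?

empty

step 1 propose(0,'x'): 0={coor,t=1,log=-}
step 2 deliver 0→2: 2={part,t=1,log=-}
step 3 deliver 2→0: —
step 4 deliver 0→4: 4={part,t=1,log=-}
step 5 deliver 4→0: —
step 6 deliver 0→3: 3={part,t=1,log=-}
step 7 deliver 3→0: —
step 8 deliver 0→1: 1={part,t=1,log=-}
step 9 deliver 1→0: 0={coor,t=1,log=x}
step 10 deliver 0→4: 4={part,t=1,log=x}
step 11 deliver 0→3: 3={part,t=1,log=x}
step 12 timeout(0): 0={coor,t=2,log=x}
step 13 deliver 0→3: 3={part,t=2,log=x}
step 14 deliver 3→0: —
step 15 deliver 0→1: 1={part,t=1,log=x}
step 16 deliver 1→0: —
step 17 deliver 0→1: 1={part,t=2,log=x}
step 18 crash(4): 4={✗part,t=1,log=x}
step 19 deliver 2→3: —
step 20 timeout(0): 0={coor,t=3,log=x}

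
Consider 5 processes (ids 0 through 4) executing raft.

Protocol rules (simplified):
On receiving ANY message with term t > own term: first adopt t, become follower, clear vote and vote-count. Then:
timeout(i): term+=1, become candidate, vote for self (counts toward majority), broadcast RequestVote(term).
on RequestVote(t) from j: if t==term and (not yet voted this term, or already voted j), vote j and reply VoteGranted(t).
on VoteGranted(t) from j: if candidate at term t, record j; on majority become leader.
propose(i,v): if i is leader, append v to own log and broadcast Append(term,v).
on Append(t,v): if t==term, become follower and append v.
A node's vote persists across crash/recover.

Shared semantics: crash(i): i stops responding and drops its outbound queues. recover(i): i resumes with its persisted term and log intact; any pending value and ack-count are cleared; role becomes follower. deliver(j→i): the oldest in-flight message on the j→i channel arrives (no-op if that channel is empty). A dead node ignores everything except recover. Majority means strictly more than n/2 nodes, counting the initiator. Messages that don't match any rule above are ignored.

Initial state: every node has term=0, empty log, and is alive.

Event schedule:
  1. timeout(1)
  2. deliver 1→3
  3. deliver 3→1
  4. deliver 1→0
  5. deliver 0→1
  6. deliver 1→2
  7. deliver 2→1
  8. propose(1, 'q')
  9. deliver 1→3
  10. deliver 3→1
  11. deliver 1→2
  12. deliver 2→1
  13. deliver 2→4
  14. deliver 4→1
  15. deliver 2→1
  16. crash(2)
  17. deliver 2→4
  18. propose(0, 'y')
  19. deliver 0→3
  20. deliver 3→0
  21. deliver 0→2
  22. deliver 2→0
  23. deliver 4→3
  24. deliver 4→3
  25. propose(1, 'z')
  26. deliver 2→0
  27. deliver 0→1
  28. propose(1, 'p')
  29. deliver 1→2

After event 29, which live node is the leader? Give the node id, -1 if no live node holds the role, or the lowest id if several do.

1

[1] timeout(1) → N1(cand t1 [-])
[2] deliver 1→3 → N3(foll t1 [-])
[3] deliver 3→1 → ∅
[4] deliver 1→0 → N0(foll t1 [-])
[5] deliver 0→1 → N1(lead t1 [-])
[6] deliver 1→2 → N2(foll t1 [-])
[7] deliver 2→1 → ∅
[8] propose(1,'q') → N1(lead t1 [q])
[9] deliver 1→3 → N3(foll t1 [q])
[10] deliver 3→1 → ∅
[11] deliver 1→2 → N2(foll t1 [q])
[12] deliver 2→1 → ∅
[13] deliver 2→4 → ∅
[14] deliver 4→1 → ∅
[15] deliver 2→1 → ∅
[16] crash(2) → N2(✗foll t1 [q])
[17] deliver 2→4 → ∅
[18] propose(0,'y') → ∅
[19] deliver 0→3 → ∅
[20] deliver 3→0 → ∅
[21] deliver 0→2 → ∅
[22] deliver 2→0 → ∅
[23] deliver 4→3 → ∅
[24] deliver 4→3 → ∅
[25] propose(1,'z') → N1(lead t1 [q,z])
[26] deliver 2→0 → ∅
[27] deliver 0→1 → ∅
[28] propose(1,'p') → N1(lead t1 [q,z,p])
[29] deliver 1→2 → ∅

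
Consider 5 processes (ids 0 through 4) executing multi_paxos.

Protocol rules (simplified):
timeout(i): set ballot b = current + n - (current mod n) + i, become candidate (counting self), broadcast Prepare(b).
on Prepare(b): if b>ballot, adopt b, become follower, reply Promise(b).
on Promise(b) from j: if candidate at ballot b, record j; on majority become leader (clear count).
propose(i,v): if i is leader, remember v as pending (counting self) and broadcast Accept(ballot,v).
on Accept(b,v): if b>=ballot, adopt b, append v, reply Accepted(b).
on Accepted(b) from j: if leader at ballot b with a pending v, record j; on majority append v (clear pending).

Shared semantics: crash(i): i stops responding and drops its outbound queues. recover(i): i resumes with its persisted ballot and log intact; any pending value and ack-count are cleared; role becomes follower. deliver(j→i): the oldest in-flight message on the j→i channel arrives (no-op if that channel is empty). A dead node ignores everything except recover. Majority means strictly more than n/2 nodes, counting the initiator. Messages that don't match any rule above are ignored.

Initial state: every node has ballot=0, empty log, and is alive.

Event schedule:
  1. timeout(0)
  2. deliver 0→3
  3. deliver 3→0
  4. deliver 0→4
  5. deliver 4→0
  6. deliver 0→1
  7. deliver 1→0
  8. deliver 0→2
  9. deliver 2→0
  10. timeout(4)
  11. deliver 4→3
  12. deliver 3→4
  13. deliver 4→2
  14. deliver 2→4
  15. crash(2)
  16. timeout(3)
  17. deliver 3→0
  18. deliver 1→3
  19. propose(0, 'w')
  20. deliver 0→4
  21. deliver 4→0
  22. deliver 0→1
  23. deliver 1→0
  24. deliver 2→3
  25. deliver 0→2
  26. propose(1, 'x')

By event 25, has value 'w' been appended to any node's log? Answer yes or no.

no

[1] timeout(0) → N0(cand b5 [-])
[2] deliver 0→3 → N3(foll b5 [-])
[3] deliver 3→0 → ∅
[4] deliver 0→4 → N4(foll b5 [-])
[5] deliver 4→0 → N0(lead b5 [-])
[6] deliver 0→1 → N1(foll b5 [-])
[7] deliver 1→0 → ∅
[8] deliver 0→2 → N2(foll b5 [-])
[9] deliver 2→0 → ∅
[10] timeout(4) → N4(cand b14 [-])
[11] deliver 4→3 → N3(foll b14 [-])
[12] deliver 3→4 → ∅
[13] deliver 4→2 → N2(foll b14 [-])
[14] deliver 2→4 → N4(lead b14 [-])
[15] crash(2) → N2(✗foll b14 [-])
[16] timeout(3) → N3(cand b18 [-])
[17] deliver 3→0 → N0(foll b18 [-])
[18] deliver 1→3 → ∅
[19] propose(0,'w') → ∅
[20] deliver 0→4 → ∅
[21] deliver 4→0 → ∅
[22] deliver 0→1 → ∅
[23] deliver 1→0 → ∅
[24] deliver 2→3 → ∅
[25] deliver 0→2 → ∅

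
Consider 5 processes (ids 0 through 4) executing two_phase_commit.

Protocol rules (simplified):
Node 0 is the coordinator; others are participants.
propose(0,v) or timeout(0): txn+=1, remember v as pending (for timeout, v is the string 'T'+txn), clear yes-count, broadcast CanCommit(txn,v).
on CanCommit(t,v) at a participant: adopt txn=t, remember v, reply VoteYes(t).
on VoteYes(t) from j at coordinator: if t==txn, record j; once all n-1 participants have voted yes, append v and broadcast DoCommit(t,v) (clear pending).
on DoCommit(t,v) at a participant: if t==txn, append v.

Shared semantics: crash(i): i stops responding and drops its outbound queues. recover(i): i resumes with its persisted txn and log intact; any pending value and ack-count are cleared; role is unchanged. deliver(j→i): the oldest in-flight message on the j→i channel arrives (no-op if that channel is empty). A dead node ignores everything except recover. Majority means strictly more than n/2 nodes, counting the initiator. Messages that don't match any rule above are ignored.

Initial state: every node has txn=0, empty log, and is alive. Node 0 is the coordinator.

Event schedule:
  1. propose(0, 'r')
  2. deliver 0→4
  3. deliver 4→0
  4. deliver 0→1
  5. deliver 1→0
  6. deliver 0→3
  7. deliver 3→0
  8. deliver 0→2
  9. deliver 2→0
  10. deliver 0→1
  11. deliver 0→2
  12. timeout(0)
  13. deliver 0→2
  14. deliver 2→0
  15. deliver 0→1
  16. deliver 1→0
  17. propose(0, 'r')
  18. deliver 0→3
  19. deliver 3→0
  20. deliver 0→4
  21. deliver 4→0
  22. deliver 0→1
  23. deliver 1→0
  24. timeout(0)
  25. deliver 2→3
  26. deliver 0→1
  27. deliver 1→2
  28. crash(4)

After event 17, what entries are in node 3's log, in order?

[1] propose(0,'r') → N0(coor t1 [-])
[2] deliver 0→4 → N4(part t1 [-])
[3] deliver 4→0 → ∅
[4] deliver 0→1 → N1(part t1 [-])
[5] deliver 1→0 → ∅
[6] deliver 0→3 → N3(part t1 [-])
[7] deliver 3→0 → ∅
[8] deliver 0→2 → N2(part t1 [-])
[9] deliver 2→0 → N0(coor t1 [r])
[10] deliver 0→1 → N1(part t1 [r])
[11] deliver 0→2 → N2(part t1 [r])
[12] timeout(0) → N0(coor t2 [r])
[13] deliver 0→2 → N2(part t2 [r])
[14] deliver 2→0 → ∅
[15] deliver 0→1 → N1(part t2 [r])
[16] deliver 1→0 → ∅
[17] propose(0,'r') → N0(coor t3 [r])

empty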